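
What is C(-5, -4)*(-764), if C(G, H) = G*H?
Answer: -15280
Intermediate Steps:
C(-5, -4)*(-764) = -5*(-4)*(-764) = 20*(-764) = -15280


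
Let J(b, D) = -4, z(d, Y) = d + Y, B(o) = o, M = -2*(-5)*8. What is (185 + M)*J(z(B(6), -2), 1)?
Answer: -1060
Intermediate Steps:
M = 80 (M = 10*8 = 80)
z(d, Y) = Y + d
(185 + M)*J(z(B(6), -2), 1) = (185 + 80)*(-4) = 265*(-4) = -1060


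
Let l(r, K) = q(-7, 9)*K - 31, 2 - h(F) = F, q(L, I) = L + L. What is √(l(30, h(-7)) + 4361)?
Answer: 2*√1051 ≈ 64.838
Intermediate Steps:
q(L, I) = 2*L
h(F) = 2 - F
l(r, K) = -31 - 14*K (l(r, K) = (2*(-7))*K - 31 = -14*K - 31 = -31 - 14*K)
√(l(30, h(-7)) + 4361) = √((-31 - 14*(2 - 1*(-7))) + 4361) = √((-31 - 14*(2 + 7)) + 4361) = √((-31 - 14*9) + 4361) = √((-31 - 126) + 4361) = √(-157 + 4361) = √4204 = 2*√1051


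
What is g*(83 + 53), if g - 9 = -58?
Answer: -6664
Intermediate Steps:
g = -49 (g = 9 - 58 = -49)
g*(83 + 53) = -49*(83 + 53) = -49*136 = -6664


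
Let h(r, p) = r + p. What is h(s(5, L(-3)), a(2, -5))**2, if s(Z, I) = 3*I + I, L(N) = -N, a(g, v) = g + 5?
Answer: 361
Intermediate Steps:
a(g, v) = 5 + g
s(Z, I) = 4*I
h(r, p) = p + r
h(s(5, L(-3)), a(2, -5))**2 = ((5 + 2) + 4*(-1*(-3)))**2 = (7 + 4*3)**2 = (7 + 12)**2 = 19**2 = 361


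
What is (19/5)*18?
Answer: 342/5 ≈ 68.400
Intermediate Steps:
(19/5)*18 = 342/5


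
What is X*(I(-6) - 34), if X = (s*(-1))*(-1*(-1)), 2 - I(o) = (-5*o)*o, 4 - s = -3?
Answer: -1036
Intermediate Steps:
s = 7 (s = 4 - 1*(-3) = 4 + 3 = 7)
I(o) = 2 + 5*o**2 (I(o) = 2 - (-5*o)*o = 2 - (-5)*o**2 = 2 + 5*o**2)
X = -7 (X = (7*(-1))*(-1*(-1)) = -7*1 = -7)
X*(I(-6) - 34) = -7*((2 + 5*(-6)**2) - 34) = -7*((2 + 5*36) - 34) = -7*((2 + 180) - 34) = -7*(182 - 34) = -7*148 = -1036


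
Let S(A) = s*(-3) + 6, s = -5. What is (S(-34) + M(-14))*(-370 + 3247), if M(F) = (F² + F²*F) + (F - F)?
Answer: -7270179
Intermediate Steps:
M(F) = F² + F³ (M(F) = (F² + F³) + 0 = F² + F³)
S(A) = 21 (S(A) = -5*(-3) + 6 = 15 + 6 = 21)
(S(-34) + M(-14))*(-370 + 3247) = (21 + (-14)²*(1 - 14))*(-370 + 3247) = (21 + 196*(-13))*2877 = (21 - 2548)*2877 = -2527*2877 = -7270179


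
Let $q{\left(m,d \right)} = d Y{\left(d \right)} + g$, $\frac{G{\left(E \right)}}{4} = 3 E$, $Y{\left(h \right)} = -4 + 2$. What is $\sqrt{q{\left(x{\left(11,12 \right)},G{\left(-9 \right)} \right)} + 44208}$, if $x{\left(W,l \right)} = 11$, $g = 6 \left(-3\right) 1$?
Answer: $3 \sqrt{4934} \approx 210.73$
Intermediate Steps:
$g = -18$ ($g = \left(-18\right) 1 = -18$)
$Y{\left(h \right)} = -2$
$G{\left(E \right)} = 12 E$ ($G{\left(E \right)} = 4 \cdot 3 E = 12 E$)
$q{\left(m,d \right)} = -18 - 2 d$ ($q{\left(m,d \right)} = d \left(-2\right) - 18 = - 2 d - 18 = -18 - 2 d$)
$\sqrt{q{\left(x{\left(11,12 \right)},G{\left(-9 \right)} \right)} + 44208} = \sqrt{\left(-18 - 2 \cdot 12 \left(-9\right)\right) + 44208} = \sqrt{\left(-18 - -216\right) + 44208} = \sqrt{\left(-18 + 216\right) + 44208} = \sqrt{198 + 44208} = \sqrt{44406} = 3 \sqrt{4934}$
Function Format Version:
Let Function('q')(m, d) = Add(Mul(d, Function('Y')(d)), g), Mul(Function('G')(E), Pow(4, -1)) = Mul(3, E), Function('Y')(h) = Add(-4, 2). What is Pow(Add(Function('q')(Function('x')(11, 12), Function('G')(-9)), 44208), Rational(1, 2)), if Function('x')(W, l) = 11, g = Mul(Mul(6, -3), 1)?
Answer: Mul(3, Pow(4934, Rational(1, 2))) ≈ 210.73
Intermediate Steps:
g = -18 (g = Mul(-18, 1) = -18)
Function('Y')(h) = -2
Function('G')(E) = Mul(12, E) (Function('G')(E) = Mul(4, Mul(3, E)) = Mul(12, E))
Function('q')(m, d) = Add(-18, Mul(-2, d)) (Function('q')(m, d) = Add(Mul(d, -2), -18) = Add(Mul(-2, d), -18) = Add(-18, Mul(-2, d)))
Pow(Add(Function('q')(Function('x')(11, 12), Function('G')(-9)), 44208), Rational(1, 2)) = Pow(Add(Add(-18, Mul(-2, Mul(12, -9))), 44208), Rational(1, 2)) = Pow(Add(Add(-18, Mul(-2, -108)), 44208), Rational(1, 2)) = Pow(Add(Add(-18, 216), 44208), Rational(1, 2)) = Pow(Add(198, 44208), Rational(1, 2)) = Pow(44406, Rational(1, 2)) = Mul(3, Pow(4934, Rational(1, 2)))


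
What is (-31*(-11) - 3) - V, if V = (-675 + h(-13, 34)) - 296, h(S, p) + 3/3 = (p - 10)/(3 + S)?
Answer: 6562/5 ≈ 1312.4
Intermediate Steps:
h(S, p) = -1 + (-10 + p)/(3 + S) (h(S, p) = -1 + (p - 10)/(3 + S) = -1 + (-10 + p)/(3 + S))
V = -4872/5 (V = (-675 + (-13 + 34 - 1*(-13))/(3 - 13)) - 296 = (-675 + (-13 + 34 + 13)/(-10)) - 296 = (-675 - ⅒*34) - 296 = (-675 - 17/5) - 296 = -3392/5 - 296 = -4872/5 ≈ -974.40)
(-31*(-11) - 3) - V = (-31*(-11) - 3) - 1*(-4872/5) = (341 - 3) + 4872/5 = 338 + 4872/5 = 6562/5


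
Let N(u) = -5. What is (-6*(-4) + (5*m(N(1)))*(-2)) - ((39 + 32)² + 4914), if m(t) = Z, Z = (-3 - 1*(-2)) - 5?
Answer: -9871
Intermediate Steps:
Z = -6 (Z = (-3 + 2) - 5 = -1 - 5 = -6)
m(t) = -6
(-6*(-4) + (5*m(N(1)))*(-2)) - ((39 + 32)² + 4914) = (-6*(-4) + (5*(-6))*(-2)) - ((39 + 32)² + 4914) = (24 - 30*(-2)) - (71² + 4914) = (24 + 60) - (5041 + 4914) = 84 - 1*9955 = 84 - 9955 = -9871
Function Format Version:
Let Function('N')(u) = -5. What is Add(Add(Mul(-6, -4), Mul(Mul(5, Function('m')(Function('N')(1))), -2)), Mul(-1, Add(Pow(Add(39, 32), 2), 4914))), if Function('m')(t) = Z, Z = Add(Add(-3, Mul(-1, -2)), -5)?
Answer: -9871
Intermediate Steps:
Z = -6 (Z = Add(Add(-3, 2), -5) = Add(-1, -5) = -6)
Function('m')(t) = -6
Add(Add(Mul(-6, -4), Mul(Mul(5, Function('m')(Function('N')(1))), -2)), Mul(-1, Add(Pow(Add(39, 32), 2), 4914))) = Add(Add(Mul(-6, -4), Mul(Mul(5, -6), -2)), Mul(-1, Add(Pow(Add(39, 32), 2), 4914))) = Add(Add(24, Mul(-30, -2)), Mul(-1, Add(Pow(71, 2), 4914))) = Add(Add(24, 60), Mul(-1, Add(5041, 4914))) = Add(84, Mul(-1, 9955)) = Add(84, -9955) = -9871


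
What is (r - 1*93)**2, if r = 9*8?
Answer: 441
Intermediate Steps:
r = 72
(r - 1*93)**2 = (72 - 1*93)**2 = (72 - 93)**2 = (-21)**2 = 441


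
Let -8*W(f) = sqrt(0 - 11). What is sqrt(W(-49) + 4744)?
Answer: sqrt(75904 - 2*I*sqrt(11))/4 ≈ 68.877 - 0.0030096*I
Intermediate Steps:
W(f) = -I*sqrt(11)/8 (W(f) = -sqrt(0 - 11)/8 = -I*sqrt(11)/8)
sqrt(W(-49) + 4744) = sqrt(-I*sqrt(11)/8 + 4744) = sqrt(4744 - I*sqrt(11)/8)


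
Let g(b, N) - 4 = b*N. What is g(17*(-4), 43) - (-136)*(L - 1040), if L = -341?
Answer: -190736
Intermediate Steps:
g(b, N) = 4 + N*b (g(b, N) = 4 + b*N = 4 + N*b)
g(17*(-4), 43) - (-136)*(L - 1040) = (4 + 43*(17*(-4))) - (-136)*(-341 - 1040) = (4 + 43*(-68)) - (-136)*(-1381) = (4 - 2924) - 1*187816 = -2920 - 187816 = -190736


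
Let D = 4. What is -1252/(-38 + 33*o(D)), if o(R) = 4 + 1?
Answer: -1252/127 ≈ -9.8583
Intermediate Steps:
o(R) = 5
-1252/(-38 + 33*o(D)) = -1252/(-38 + 33*5) = -1252/(-38 + 165) = -1252/127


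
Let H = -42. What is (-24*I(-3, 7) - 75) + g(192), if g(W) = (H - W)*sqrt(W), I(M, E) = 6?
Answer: -219 - 1872*sqrt(3) ≈ -3461.4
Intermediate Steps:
g(W) = sqrt(W)*(-42 - W) (g(W) = (-42 - W)*sqrt(W) = sqrt(W)*(-42 - W))
(-24*I(-3, 7) - 75) + g(192) = (-24*6 - 75) + sqrt(192)*(-42 - 1*192) = (-144 - 75) + (8*sqrt(3))*(-42 - 192) = -219 + (8*sqrt(3))*(-234) = -219 - 1872*sqrt(3)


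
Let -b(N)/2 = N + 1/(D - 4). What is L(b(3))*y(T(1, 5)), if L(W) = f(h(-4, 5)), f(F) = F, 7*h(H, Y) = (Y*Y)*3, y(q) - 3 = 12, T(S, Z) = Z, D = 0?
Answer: 1125/7 ≈ 160.71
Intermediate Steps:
y(q) = 15 (y(q) = 3 + 12 = 15)
h(H, Y) = 3*Y²/7 (h(H, Y) = ((Y*Y)*3)/7 = (Y²*3)/7 = (3*Y²)/7 = 3*Y²/7)
b(N) = ½ - 2*N (b(N) = -2*(N + 1/(0 - 4)) = -2*(N + 1/(-4)) = -2*(N - ¼) = -2*(-¼ + N) = ½ - 2*N)
L(W) = 75/7 (L(W) = (3/7)*5² = (3/7)*25 = 75/7)
L(b(3))*y(T(1, 5)) = (75/7)*15 = 1125/7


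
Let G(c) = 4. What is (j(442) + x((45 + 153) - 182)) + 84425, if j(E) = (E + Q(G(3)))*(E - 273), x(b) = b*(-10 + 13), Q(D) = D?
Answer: 159847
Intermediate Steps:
x(b) = 3*b (x(b) = b*3 = 3*b)
j(E) = (-273 + E)*(4 + E) (j(E) = (E + 4)*(E - 273) = (4 + E)*(-273 + E) = (-273 + E)*(4 + E))
(j(442) + x((45 + 153) - 182)) + 84425 = ((-1092 + 442² - 269*442) + 3*((45 + 153) - 182)) + 84425 = ((-1092 + 195364 - 118898) + 3*(198 - 182)) + 84425 = (75374 + 3*16) + 84425 = (75374 + 48) + 84425 = 75422 + 84425 = 159847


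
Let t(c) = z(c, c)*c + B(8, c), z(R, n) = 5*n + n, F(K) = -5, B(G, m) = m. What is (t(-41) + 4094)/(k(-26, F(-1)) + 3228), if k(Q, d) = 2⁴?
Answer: 14139/3244 ≈ 4.3585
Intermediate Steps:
z(R, n) = 6*n
k(Q, d) = 16
t(c) = c + 6*c² (t(c) = (6*c)*c + c = 6*c² + c = c + 6*c²)
(t(-41) + 4094)/(k(-26, F(-1)) + 3228) = (-41*(1 + 6*(-41)) + 4094)/(16 + 3228) = (-41*(1 - 246) + 4094)/3244 = (-41*(-245) + 4094)*(1/3244) = (10045 + 4094)*(1/3244) = 14139*(1/3244) = 14139/3244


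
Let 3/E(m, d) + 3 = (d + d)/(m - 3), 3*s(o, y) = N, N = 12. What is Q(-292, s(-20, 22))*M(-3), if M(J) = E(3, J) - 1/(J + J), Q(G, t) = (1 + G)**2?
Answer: 28227/2 ≈ 14114.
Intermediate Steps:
s(o, y) = 4 (s(o, y) = (1/3)*12 = 4)
E(m, d) = 3/(-3 + 2*d/(-3 + m)) (E(m, d) = 3/(-3 + (d + d)/(m - 3)) = 3/(-3 + (2*d)/(-3 + m)) = 3/(-3 + 2*d/(-3 + m)))
M(J) = -1/(2*J) (M(J) = 3*(-3 + 3)/(9 - 3*3 + 2*J) - 1/(J + J) = 3*0/(9 - 9 + 2*J) - 1/(2*J) = 3*0/(2*J) - 1/(2*J) = 3*(1/(2*J))*0 - 1/(2*J) = 0 - 1/(2*J) = -1/(2*J))
Q(-292, s(-20, 22))*M(-3) = (1 - 292)**2*(-1/2/(-3)) = (-291)**2*(-1/2*(-1/3)) = 84681*(1/6) = 28227/2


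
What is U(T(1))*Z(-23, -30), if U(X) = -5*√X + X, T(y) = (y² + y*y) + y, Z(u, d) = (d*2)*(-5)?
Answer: 900 - 1500*√3 ≈ -1698.1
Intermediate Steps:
Z(u, d) = -10*d (Z(u, d) = (2*d)*(-5) = -10*d)
T(y) = y + 2*y² (T(y) = (y² + y²) + y = 2*y² + y = y + 2*y²)
U(X) = X - 5*√X
U(T(1))*Z(-23, -30) = (1*(1 + 2*1) - 5*√(1 + 2*1))*(-10*(-30)) = (1*(1 + 2) - 5*√(1 + 2))*300 = (1*3 - 5*√3)*300 = (3 - 5*√3)*300 = 900 - 1500*√3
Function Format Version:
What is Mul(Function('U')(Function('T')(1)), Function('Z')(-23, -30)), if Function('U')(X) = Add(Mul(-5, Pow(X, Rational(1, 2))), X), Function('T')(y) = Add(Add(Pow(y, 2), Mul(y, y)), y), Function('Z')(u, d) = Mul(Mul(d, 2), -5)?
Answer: Add(900, Mul(-1500, Pow(3, Rational(1, 2)))) ≈ -1698.1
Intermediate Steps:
Function('Z')(u, d) = Mul(-10, d) (Function('Z')(u, d) = Mul(Mul(2, d), -5) = Mul(-10, d))
Function('T')(y) = Add(y, Mul(2, Pow(y, 2))) (Function('T')(y) = Add(Add(Pow(y, 2), Pow(y, 2)), y) = Add(Mul(2, Pow(y, 2)), y) = Add(y, Mul(2, Pow(y, 2))))
Function('U')(X) = Add(X, Mul(-5, Pow(X, Rational(1, 2))))
Mul(Function('U')(Function('T')(1)), Function('Z')(-23, -30)) = Mul(Add(Mul(1, Add(1, Mul(2, 1))), Mul(-5, Pow(Mul(1, Add(1, Mul(2, 1))), Rational(1, 2)))), Mul(-10, -30)) = Mul(Add(Mul(1, Add(1, 2)), Mul(-5, Pow(Mul(1, Add(1, 2)), Rational(1, 2)))), 300) = Mul(Add(Mul(1, 3), Mul(-5, Pow(Mul(1, 3), Rational(1, 2)))), 300) = Mul(Add(3, Mul(-5, Pow(3, Rational(1, 2)))), 300) = Add(900, Mul(-1500, Pow(3, Rational(1, 2))))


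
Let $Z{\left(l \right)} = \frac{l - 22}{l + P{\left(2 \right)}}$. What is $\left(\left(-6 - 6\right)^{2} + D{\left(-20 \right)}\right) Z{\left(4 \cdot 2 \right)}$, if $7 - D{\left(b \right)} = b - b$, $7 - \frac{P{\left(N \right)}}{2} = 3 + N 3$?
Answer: $- \frac{1057}{2} \approx -528.5$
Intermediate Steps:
$P{\left(N \right)} = 8 - 6 N$ ($P{\left(N \right)} = 14 - 2 \left(3 + N 3\right) = 14 - 2 \left(3 + 3 N\right) = 14 - \left(6 + 6 N\right) = 8 - 6 N$)
$D{\left(b \right)} = 7$ ($D{\left(b \right)} = 7 - \left(b - b\right) = 7 - 0 = 7 + 0 = 7$)
$Z{\left(l \right)} = \frac{-22 + l}{-4 + l}$ ($Z{\left(l \right)} = \frac{l - 22}{l + \left(8 - 12\right)} = \frac{-22 + l}{l + \left(8 - 12\right)} = \frac{-22 + l}{l - 4} = \frac{-22 + l}{-4 + l}$)
$\left(\left(-6 - 6\right)^{2} + D{\left(-20 \right)}\right) Z{\left(4 \cdot 2 \right)} = \left(\left(-6 - 6\right)^{2} + 7\right) \frac{-22 + 4 \cdot 2}{-4 + 4 \cdot 2} = \left(\left(-12\right)^{2} + 7\right) \frac{-22 + 8}{-4 + 8} = \left(144 + 7\right) \frac{1}{4} \left(-14\right) = 151 \cdot \frac{1}{4} \left(-14\right) = 151 \left(- \frac{7}{2}\right) = - \frac{1057}{2}$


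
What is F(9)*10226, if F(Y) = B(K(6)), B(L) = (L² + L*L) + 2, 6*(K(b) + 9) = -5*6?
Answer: 4029044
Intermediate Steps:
K(b) = -14 (K(b) = -9 + (-5*6)/6 = -9 + (⅙)*(-30) = -9 - 5 = -14)
B(L) = 2 + 2*L² (B(L) = (L² + L²) + 2 = 2*L² + 2 = 2 + 2*L²)
F(Y) = 394 (F(Y) = 2 + 2*(-14)² = 2 + 2*196 = 2 + 392 = 394)
F(9)*10226 = 394*10226 = 4029044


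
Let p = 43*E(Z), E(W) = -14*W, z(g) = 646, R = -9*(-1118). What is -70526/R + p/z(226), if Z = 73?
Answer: -121936112/1625013 ≈ -75.037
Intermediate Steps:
R = 10062
p = -43946 (p = 43*(-14*73) = 43*(-1022) = -43946)
-70526/R + p/z(226) = -70526/10062 - 43946/646 = -70526*1/10062 - 43946*1/646 = -35263/5031 - 21973/323 = -121936112/1625013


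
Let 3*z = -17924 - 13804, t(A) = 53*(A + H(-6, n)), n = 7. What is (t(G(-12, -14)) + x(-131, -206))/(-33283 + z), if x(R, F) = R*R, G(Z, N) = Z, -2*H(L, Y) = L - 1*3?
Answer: -33527/87718 ≈ -0.38221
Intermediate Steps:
H(L, Y) = 3/2 - L/2 (H(L, Y) = -(L - 1*3)/2 = -(L - 3)/2 = -(-3 + L)/2 = 3/2 - L/2)
x(R, F) = R**2
t(A) = 477/2 + 53*A (t(A) = 53*(A + (3/2 - 1/2*(-6))) = 53*(A + (3/2 + 3)) = 53*(A + 9/2) = 53*(9/2 + A) = 477/2 + 53*A)
z = -10576 (z = (-17924 - 13804)/3 = (1/3)*(-31728) = -10576)
(t(G(-12, -14)) + x(-131, -206))/(-33283 + z) = ((477/2 + 53*(-12)) + (-131)**2)/(-33283 - 10576) = ((477/2 - 636) + 17161)/(-43859) = (-795/2 + 17161)*(-1/43859) = (33527/2)*(-1/43859) = -33527/87718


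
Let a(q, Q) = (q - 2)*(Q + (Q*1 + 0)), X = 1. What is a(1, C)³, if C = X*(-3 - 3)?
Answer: 1728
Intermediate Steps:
C = -6 (C = 1*(-3 - 3) = 1*(-6) = -6)
a(q, Q) = 2*Q*(-2 + q) (a(q, Q) = (-2 + q)*(Q + (Q + 0)) = (-2 + q)*(Q + Q) = (-2 + q)*(2*Q) = 2*Q*(-2 + q))
a(1, C)³ = (2*(-6)*(-2 + 1))³ = (2*(-6)*(-1))³ = 12³ = 1728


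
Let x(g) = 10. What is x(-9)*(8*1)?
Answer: 80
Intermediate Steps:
x(-9)*(8*1) = 10*(8*1) = 10*8 = 80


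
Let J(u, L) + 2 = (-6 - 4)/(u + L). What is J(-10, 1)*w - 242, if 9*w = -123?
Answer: -6206/27 ≈ -229.85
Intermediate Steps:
J(u, L) = -2 - 10/(L + u) (J(u, L) = -2 + (-6 - 4)/(u + L) = -2 - 10/(L + u))
w = -41/3 (w = (⅑)*(-123) = -41/3 ≈ -13.667)
J(-10, 1)*w - 242 = (2*(-5 - 1*1 - 1*(-10))/(1 - 10))*(-41/3) - 242 = (2*(-5 - 1 + 10)/(-9))*(-41/3) - 242 = (2*(-⅑)*4)*(-41/3) - 242 = -8/9*(-41/3) - 242 = 328/27 - 242 = -6206/27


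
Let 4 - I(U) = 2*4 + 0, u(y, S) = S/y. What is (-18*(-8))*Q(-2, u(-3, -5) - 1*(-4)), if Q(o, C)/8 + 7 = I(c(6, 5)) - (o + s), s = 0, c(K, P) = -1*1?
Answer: -10368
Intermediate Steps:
c(K, P) = -1
I(U) = -4 (I(U) = 4 - (2*4 + 0) = 4 - (8 + 0) = 4 - 1*8 = 4 - 8 = -4)
Q(o, C) = -88 - 8*o (Q(o, C) = -56 + 8*(-4 - (o + 0)) = -56 + 8*(-4 - o) = -56 + (-32 - 8*o) = -88 - 8*o)
(-18*(-8))*Q(-2, u(-3, -5) - 1*(-4)) = (-18*(-8))*(-88 - 8*(-2)) = 144*(-88 + 16) = 144*(-72) = -10368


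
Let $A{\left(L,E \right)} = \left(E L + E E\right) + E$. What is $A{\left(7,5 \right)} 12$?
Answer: $780$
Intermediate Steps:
$A{\left(L,E \right)} = E + E^{2} + E L$ ($A{\left(L,E \right)} = \left(E L + E^{2}\right) + E = \left(E^{2} + E L\right) + E = E + E^{2} + E L$)
$A{\left(7,5 \right)} 12 = 5 \left(1 + 5 + 7\right) 12 = 5 \cdot 13 \cdot 12 = 65 \cdot 12 = 780$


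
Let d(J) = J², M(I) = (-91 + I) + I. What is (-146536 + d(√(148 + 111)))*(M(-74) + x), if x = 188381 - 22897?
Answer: -24171542865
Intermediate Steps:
x = 165484
M(I) = -91 + 2*I
(-146536 + d(√(148 + 111)))*(M(-74) + x) = (-146536 + (√(148 + 111))²)*((-91 + 2*(-74)) + 165484) = (-146536 + (√259)²)*((-91 - 148) + 165484) = (-146536 + 259)*(-239 + 165484) = -146277*165245 = -24171542865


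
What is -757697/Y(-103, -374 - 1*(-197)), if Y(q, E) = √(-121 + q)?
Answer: 757697*I*√14/56 ≈ 50626.0*I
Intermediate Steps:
-757697/Y(-103, -374 - 1*(-197)) = -757697/√(-121 - 103) = -757697*(-I*√14/56) = -(-757697)*I*√14/56 = 757697*I*√14/56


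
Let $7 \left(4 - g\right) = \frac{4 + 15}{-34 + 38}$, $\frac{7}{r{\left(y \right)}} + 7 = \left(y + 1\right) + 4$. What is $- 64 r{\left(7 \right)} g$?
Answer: $- \frac{1488}{5} \approx -297.6$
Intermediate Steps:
$r{\left(y \right)} = \frac{7}{-2 + y}$ ($r{\left(y \right)} = \frac{7}{-7 + \left(\left(y + 1\right) + 4\right)} = \frac{7}{-7 + \left(\left(1 + y\right) + 4\right)} = \frac{7}{-7 + \left(5 + y\right)} = \frac{7}{-2 + y}$)
$g = \frac{93}{28}$ ($g = 4 - \frac{\left(4 + 15\right) \frac{1}{-34 + 38}}{7} = 4 - \frac{19 \cdot \frac{1}{4}}{7} = 4 - \frac{19}{28} = \frac{93}{28} \approx 3.3214$)
$- 64 r{\left(7 \right)} g = - 64 \frac{7}{-2 + 7} \cdot \frac{93}{28} = - 64 \cdot \frac{7}{5} \cdot \frac{93}{28} = - 64 \cdot 7 \cdot \frac{1}{5} \cdot \frac{93}{28} = \left(-64\right) \frac{7}{5} \cdot \frac{93}{28} = \left(- \frac{448}{5}\right) \frac{93}{28} = - \frac{1488}{5}$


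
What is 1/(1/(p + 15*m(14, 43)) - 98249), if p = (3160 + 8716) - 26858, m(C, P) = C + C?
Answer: -14562/1430701939 ≈ -1.0178e-5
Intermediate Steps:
m(C, P) = 2*C
p = -14982 (p = 11876 - 26858 = -14982)
1/(1/(p + 15*m(14, 43)) - 98249) = 1/(1/(-14982 + 15*(2*14)) - 98249) = 1/(1/(-14982 + 15*28) - 98249) = 1/(1/(-14982 + 420) - 98249) = 1/(1/(-14562) - 98249) = 1/(-1/14562 - 98249) = 1/(-1430701939/14562) = -14562/1430701939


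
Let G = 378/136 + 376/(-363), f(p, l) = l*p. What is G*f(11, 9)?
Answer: 129117/748 ≈ 172.62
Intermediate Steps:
G = 43039/24684 (G = 378*(1/136) + 376*(-1/363) = 189/68 - 376/363 = 43039/24684 ≈ 1.7436)
G*f(11, 9) = 43039*(9*11)/24684 = (43039/24684)*99 = 129117/748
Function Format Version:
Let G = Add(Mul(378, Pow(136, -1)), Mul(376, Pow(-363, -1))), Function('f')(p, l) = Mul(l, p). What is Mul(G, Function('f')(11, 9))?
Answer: Rational(129117, 748) ≈ 172.62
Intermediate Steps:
G = Rational(43039, 24684) (G = Add(Mul(378, Rational(1, 136)), Mul(376, Rational(-1, 363))) = Add(Rational(189, 68), Rational(-376, 363)) = Rational(43039, 24684) ≈ 1.7436)
Mul(G, Function('f')(11, 9)) = Mul(Rational(43039, 24684), Mul(9, 11)) = Mul(Rational(43039, 24684), 99) = Rational(129117, 748)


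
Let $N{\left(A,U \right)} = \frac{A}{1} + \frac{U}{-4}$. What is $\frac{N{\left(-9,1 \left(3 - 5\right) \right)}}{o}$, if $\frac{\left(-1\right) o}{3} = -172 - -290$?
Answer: $\frac{17}{708} \approx 0.024011$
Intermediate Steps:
$o = -354$ ($o = - 3 \left(-172 - -290\right) = - 3 \left(-172 + 290\right) = \left(-3\right) 118 = -354$)
$N{\left(A,U \right)} = A - \frac{U}{4}$ ($N{\left(A,U \right)} = A 1 + U \left(- \frac{1}{4}\right) = A - \frac{U}{4}$)
$\frac{N{\left(-9,1 \left(3 - 5\right) \right)}}{o} = \frac{-9 - \frac{1 \left(3 - 5\right)}{4}}{-354} = \left(-9 - \frac{1 \left(-2\right)}{4}\right) \left(- \frac{1}{354}\right) = \left(-9 - - \frac{1}{2}\right) \left(- \frac{1}{354}\right) = \left(-9 + \frac{1}{2}\right) \left(- \frac{1}{354}\right) = \left(- \frac{17}{2}\right) \left(- \frac{1}{354}\right) = \frac{17}{708}$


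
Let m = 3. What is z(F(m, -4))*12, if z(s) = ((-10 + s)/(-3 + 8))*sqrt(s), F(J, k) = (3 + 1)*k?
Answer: -1248*I/5 ≈ -249.6*I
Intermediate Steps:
F(J, k) = 4*k
z(s) = sqrt(s)*(-2 + s/5) (z(s) = ((-10 + s)/5)*sqrt(s) = ((-10 + s)*(1/5))*sqrt(s) = (-2 + s/5)*sqrt(s) = sqrt(s)*(-2 + s/5))
z(F(m, -4))*12 = (sqrt(4*(-4))*(-10 + 4*(-4))/5)*12 = (sqrt(-16)*(-10 - 16)/5)*12 = ((1/5)*(4*I)*(-26))*12 = -104*I/5*12 = -1248*I/5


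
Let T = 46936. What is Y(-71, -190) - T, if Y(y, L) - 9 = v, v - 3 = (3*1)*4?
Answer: -46912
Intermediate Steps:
v = 15 (v = 3 + (3*1)*4 = 3 + 3*4 = 3 + 12 = 15)
Y(y, L) = 24 (Y(y, L) = 9 + 15 = 24)
Y(-71, -190) - T = 24 - 1*46936 = 24 - 46936 = -46912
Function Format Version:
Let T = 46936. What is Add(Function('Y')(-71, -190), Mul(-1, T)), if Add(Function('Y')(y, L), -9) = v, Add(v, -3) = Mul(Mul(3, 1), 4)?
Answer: -46912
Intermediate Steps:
v = 15 (v = Add(3, Mul(Mul(3, 1), 4)) = Add(3, Mul(3, 4)) = Add(3, 12) = 15)
Function('Y')(y, L) = 24 (Function('Y')(y, L) = Add(9, 15) = 24)
Add(Function('Y')(-71, -190), Mul(-1, T)) = Add(24, Mul(-1, 46936)) = Add(24, -46936) = -46912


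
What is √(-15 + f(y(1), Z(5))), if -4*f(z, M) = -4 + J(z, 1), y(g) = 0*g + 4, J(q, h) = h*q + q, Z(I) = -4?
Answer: 4*I ≈ 4.0*I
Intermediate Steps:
J(q, h) = q + h*q
y(g) = 4 (y(g) = 0 + 4 = 4)
f(z, M) = 1 - z/2 (f(z, M) = -(-4 + z*(1 + 1))/4 = -(-4 + z*2)/4 = -(-4 + 2*z)/4 = 1 - z/2)
√(-15 + f(y(1), Z(5))) = √(-15 + (1 - ½*4)) = √(-15 + (1 - 2)) = √(-15 - 1) = √(-16) = 4*I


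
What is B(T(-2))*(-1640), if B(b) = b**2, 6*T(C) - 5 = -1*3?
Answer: -1640/9 ≈ -182.22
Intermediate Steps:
T(C) = 1/3 (T(C) = 5/6 + (-1*3)/6 = 5/6 + (1/6)*(-3) = 5/6 - 1/2 = 1/3)
B(T(-2))*(-1640) = (1/3)**2*(-1640) = (1/9)*(-1640) = -1640/9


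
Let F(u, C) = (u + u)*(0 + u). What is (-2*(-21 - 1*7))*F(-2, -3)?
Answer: 448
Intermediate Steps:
F(u, C) = 2*u² (F(u, C) = (2*u)*u = 2*u²)
(-2*(-21 - 1*7))*F(-2, -3) = (-2*(-21 - 1*7))*(2*(-2)²) = (-2*(-21 - 7))*(2*4) = -2*(-28)*8 = 56*8 = 448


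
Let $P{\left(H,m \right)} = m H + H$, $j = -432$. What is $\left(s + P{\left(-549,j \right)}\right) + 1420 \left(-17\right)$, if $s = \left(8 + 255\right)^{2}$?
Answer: $281648$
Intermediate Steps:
$s = 69169$ ($s = 263^{2} = 69169$)
$P{\left(H,m \right)} = H + H m$ ($P{\left(H,m \right)} = H m + H = H + H m$)
$\left(s + P{\left(-549,j \right)}\right) + 1420 \left(-17\right) = \left(69169 - 549 \left(1 - 432\right)\right) + 1420 \left(-17\right) = \left(69169 - -236619\right) - 24140 = \left(69169 + 236619\right) - 24140 = 305788 - 24140 = 281648$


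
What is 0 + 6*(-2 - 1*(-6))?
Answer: 24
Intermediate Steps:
0 + 6*(-2 - 1*(-6)) = 0 + 6*(-2 + 6) = 0 + 6*4 = 0 + 24 = 24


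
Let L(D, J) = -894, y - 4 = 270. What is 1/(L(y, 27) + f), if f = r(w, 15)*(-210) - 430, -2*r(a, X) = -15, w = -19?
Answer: -1/2899 ≈ -0.00034495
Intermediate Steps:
y = 274 (y = 4 + 270 = 274)
r(a, X) = 15/2 (r(a, X) = -½*(-15) = 15/2)
f = -2005 (f = (15/2)*(-210) - 430 = -1575 - 430 = -2005)
1/(L(y, 27) + f) = 1/(-894 - 2005) = 1/(-2899) = -1/2899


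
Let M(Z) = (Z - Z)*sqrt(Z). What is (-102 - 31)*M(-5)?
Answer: 0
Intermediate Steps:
M(Z) = 0 (M(Z) = 0*sqrt(Z) = 0)
(-102 - 31)*M(-5) = (-102 - 31)*0 = -133*0 = 0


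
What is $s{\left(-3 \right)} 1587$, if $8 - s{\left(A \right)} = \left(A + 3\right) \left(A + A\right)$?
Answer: $12696$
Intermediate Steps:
$s{\left(A \right)} = 8 - 2 A \left(3 + A\right)$ ($s{\left(A \right)} = 8 - \left(A + 3\right) \left(A + A\right) = 8 - \left(3 + A\right) 2 A = 8 - 2 A \left(3 + A\right)$)
$s{\left(-3 \right)} 1587 = \left(8 - -18 - 2 \left(-3\right)^{2}\right) 1587 = \left(8 + 18 - 18\right) 1587 = 8 \cdot 1587 = 12696$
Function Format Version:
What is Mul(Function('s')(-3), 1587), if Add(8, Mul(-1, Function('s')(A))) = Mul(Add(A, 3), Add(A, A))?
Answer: 12696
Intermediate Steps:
Function('s')(A) = Add(8, Mul(-2, A, Add(3, A))) (Function('s')(A) = Add(8, Mul(-1, Mul(Add(A, 3), Add(A, A)))) = Add(8, Mul(-1, Mul(Add(3, A), Mul(2, A)))) = Add(8, Mul(-1, Mul(2, A, Add(3, A)))) = Add(8, Mul(-2, A, Add(3, A))))
Mul(Function('s')(-3), 1587) = Mul(Add(8, Mul(-6, -3), Mul(-2, Pow(-3, 2))), 1587) = Mul(Add(8, 18, Mul(-2, 9)), 1587) = Mul(Add(8, 18, -18), 1587) = Mul(8, 1587) = 12696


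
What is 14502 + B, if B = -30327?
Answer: -15825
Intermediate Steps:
14502 + B = 14502 - 30327 = -15825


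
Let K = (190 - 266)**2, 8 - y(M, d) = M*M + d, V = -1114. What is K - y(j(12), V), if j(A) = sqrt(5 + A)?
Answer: 4671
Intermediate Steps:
y(M, d) = 8 - d - M**2 (y(M, d) = 8 - (M*M + d) = 8 - (M**2 + d) = 8 - (d + M**2) = 8 + (-d - M**2) = 8 - d - M**2)
K = 5776 (K = (-76)**2 = 5776)
K - y(j(12), V) = 5776 - (8 - 1*(-1114) - (sqrt(5 + 12))**2) = 5776 - (8 + 1114 - (sqrt(17))**2) = 5776 - (8 + 1114 - 1*17) = 5776 - (8 + 1114 - 17) = 5776 - 1*1105 = 5776 - 1105 = 4671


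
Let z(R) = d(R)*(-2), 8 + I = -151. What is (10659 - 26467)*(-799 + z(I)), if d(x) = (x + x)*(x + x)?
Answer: 3209766976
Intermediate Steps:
I = -159 (I = -8 - 151 = -159)
d(x) = 4*x**2 (d(x) = (2*x)*(2*x) = 4*x**2)
z(R) = -8*R**2 (z(R) = (4*R**2)*(-2) = -8*R**2)
(10659 - 26467)*(-799 + z(I)) = (10659 - 26467)*(-799 - 8*(-159)**2) = -15808*(-799 - 8*25281) = -15808*(-799 - 202248) = -15808*(-203047) = 3209766976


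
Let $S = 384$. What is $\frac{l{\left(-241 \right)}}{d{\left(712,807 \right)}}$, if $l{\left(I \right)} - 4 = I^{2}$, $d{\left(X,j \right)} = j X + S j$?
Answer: $\frac{58085}{884472} \approx 0.065672$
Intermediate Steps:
$d{\left(X,j \right)} = 384 j + X j$ ($d{\left(X,j \right)} = j X + 384 j = X j + 384 j = 384 j + X j$)
$l{\left(I \right)} = 4 + I^{2}$
$\frac{l{\left(-241 \right)}}{d{\left(712,807 \right)}} = \frac{4 + \left(-241\right)^{2}}{807 \left(384 + 712\right)} = \frac{4 + 58081}{807 \cdot 1096} = \frac{58085}{884472}$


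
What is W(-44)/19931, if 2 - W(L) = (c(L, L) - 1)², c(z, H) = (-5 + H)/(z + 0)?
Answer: 3847/38586416 ≈ 9.9698e-5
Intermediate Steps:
c(z, H) = (-5 + H)/z
W(L) = 2 - (-1 + (-5 + L)/L)² (W(L) = 2 - ((-5 + L)/L - 1)² = 2 - (-1 + (-5 + L)/L)²)
W(-44)/19931 = (2 - 25/(-44)²)/19931 = (2 - 25*1/1936)*(1/19931) = (2 - 25/1936)*(1/19931) = (3847/1936)*(1/19931) = 3847/38586416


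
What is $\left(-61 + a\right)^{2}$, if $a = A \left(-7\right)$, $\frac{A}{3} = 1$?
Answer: $6724$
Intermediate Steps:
$A = 3$ ($A = 3 \cdot 1 = 3$)
$a = -21$ ($a = 3 \left(-7\right) = -21$)
$\left(-61 + a\right)^{2} = \left(-61 - 21\right)^{2} = \left(-82\right)^{2} = 6724$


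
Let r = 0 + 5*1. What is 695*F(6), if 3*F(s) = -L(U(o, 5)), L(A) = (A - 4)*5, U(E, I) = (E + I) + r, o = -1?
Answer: -17375/3 ≈ -5791.7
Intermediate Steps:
r = 5 (r = 0 + 5 = 5)
U(E, I) = 5 + E + I (U(E, I) = (E + I) + 5 = 5 + E + I)
L(A) = -20 + 5*A (L(A) = (-4 + A)*5 = -20 + 5*A)
F(s) = -25/3 (F(s) = (-(-20 + 5*(5 - 1 + 5)))/3 = (-(-20 + 5*9))/3 = (-(-20 + 45))/3 = (-1*25)/3 = (⅓)*(-25) = -25/3)
695*F(6) = 695*(-25/3) = -17375/3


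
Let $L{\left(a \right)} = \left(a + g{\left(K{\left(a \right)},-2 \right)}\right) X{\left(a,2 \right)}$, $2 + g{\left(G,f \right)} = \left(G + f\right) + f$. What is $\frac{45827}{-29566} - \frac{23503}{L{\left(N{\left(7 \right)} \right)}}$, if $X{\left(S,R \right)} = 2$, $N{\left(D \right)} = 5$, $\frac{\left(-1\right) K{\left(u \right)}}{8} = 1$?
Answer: $\frac{173516203}{133047} \approx 1304.2$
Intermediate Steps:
$K{\left(u \right)} = -8$ ($K{\left(u \right)} = \left(-8\right) 1 = -8$)
$g{\left(G,f \right)} = -2 + G + 2 f$ ($g{\left(G,f \right)} = -2 + \left(\left(G + f\right) + f\right) = -2 + \left(G + 2 f\right) = -2 + G + 2 f$)
$L{\left(a \right)} = -28 + 2 a$ ($L{\left(a \right)} = \left(a - 14\right) 2 = \left(-14 + a\right) 2 = -28 + 2 a$)
$\frac{45827}{-29566} - \frac{23503}{L{\left(N{\left(7 \right)} \right)}} = \frac{45827}{-29566} - \frac{23503}{-28 + 2 \cdot 5} = 45827 \left(- \frac{1}{29566}\right) - \frac{23503}{-28 + 10} = - \frac{45827}{29566} - \frac{23503}{-18} = - \frac{45827}{29566} - - \frac{23503}{18} = - \frac{45827}{29566} + \frac{23503}{18} = \frac{173516203}{133047}$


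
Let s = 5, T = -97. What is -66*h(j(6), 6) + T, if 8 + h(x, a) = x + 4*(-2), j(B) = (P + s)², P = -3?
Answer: 695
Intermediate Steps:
j(B) = 4 (j(B) = (-3 + 5)² = 2² = 4)
h(x, a) = -16 + x (h(x, a) = -8 + (x + 4*(-2)) = -8 + (x - 8) = -8 + (-8 + x) = -16 + x)
-66*h(j(6), 6) + T = -66*(-16 + 4) - 97 = -66*(-12) - 97 = 792 - 97 = 695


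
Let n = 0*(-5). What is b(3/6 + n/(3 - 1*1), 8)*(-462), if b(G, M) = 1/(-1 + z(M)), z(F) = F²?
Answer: -22/3 ≈ -7.3333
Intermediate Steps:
n = 0
b(G, M) = 1/(-1 + M²)
b(3/6 + n/(3 - 1*1), 8)*(-462) = -462/(-1 + 8²) = -462/(-1 + 64) = -462/63 = (1/63)*(-462) = -22/3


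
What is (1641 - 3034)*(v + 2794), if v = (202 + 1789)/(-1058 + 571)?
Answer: -1892650991/487 ≈ -3.8863e+6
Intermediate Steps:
v = -1991/487 (v = 1991/(-487) = 1991*(-1/487) = -1991/487 ≈ -4.0883)
(1641 - 3034)*(v + 2794) = (1641 - 3034)*(-1991/487 + 2794) = -1393*1358687/487 = -1892650991/487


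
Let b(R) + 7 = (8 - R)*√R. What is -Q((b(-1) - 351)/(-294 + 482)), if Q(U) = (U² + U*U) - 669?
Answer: 11694485/17672 + 1611*I/4418 ≈ 661.75 + 0.36464*I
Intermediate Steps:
b(R) = -7 + √R*(8 - R) (b(R) = -7 + (8 - R)*√R = -7 + √R*(8 - R))
Q(U) = -669 + 2*U² (Q(U) = (U² + U²) - 669 = 2*U² - 669 = -669 + 2*U²)
-Q((b(-1) - 351)/(-294 + 482)) = -(-669 + 2*(((-7 - (-1)^(3/2) + 8*√(-1)) - 351)/(-294 + 482))²) = -(-669 + 2*(((-7 - (-1)*I + 8*I) - 351)/188)²) = -(-669 + 2*(((-7 + I + 8*I) - 351)*(1/188))²) = -(-669 + 2*(((-7 + 9*I) - 351)*(1/188))²) = -(-669 + 2*((-358 + 9*I)*(1/188))²) = -(-669 + 2*(-179/94 + 9*I/188)²) = 669 - 2*(-179/94 + 9*I/188)²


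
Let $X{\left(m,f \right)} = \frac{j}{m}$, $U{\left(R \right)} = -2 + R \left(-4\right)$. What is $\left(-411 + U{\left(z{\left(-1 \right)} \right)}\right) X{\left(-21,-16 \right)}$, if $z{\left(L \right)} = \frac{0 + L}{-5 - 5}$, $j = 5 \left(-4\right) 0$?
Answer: $0$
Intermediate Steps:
$j = 0$ ($j = \left(-20\right) 0 = 0$)
$z{\left(L \right)} = - \frac{L}{10}$ ($z{\left(L \right)} = \frac{L}{-10} = L \left(- \frac{1}{10}\right) = - \frac{L}{10}$)
$U{\left(R \right)} = -2 - 4 R$
$X{\left(m,f \right)} = 0$ ($X{\left(m,f \right)} = \frac{0}{m} = 0$)
$\left(-411 + U{\left(z{\left(-1 \right)} \right)}\right) X{\left(-21,-16 \right)} = \left(-411 - \left(2 + 4 \left(\left(- \frac{1}{10}\right) \left(-1\right)\right)\right)\right) 0 = \left(-411 - \frac{12}{5}\right) 0 = \left(- \frac{2067}{5}\right) 0 = 0$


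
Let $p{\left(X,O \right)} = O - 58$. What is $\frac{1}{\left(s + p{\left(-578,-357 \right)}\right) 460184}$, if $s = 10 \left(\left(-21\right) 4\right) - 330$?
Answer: $- \frac{1}{729391640} \approx -1.371 \cdot 10^{-9}$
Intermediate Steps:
$p{\left(X,O \right)} = -58 + O$
$s = -1170$ ($s = 10 \left(-84\right) - 330 = -840 - 330 = -1170$)
$\frac{1}{\left(s + p{\left(-578,-357 \right)}\right) 460184} = \frac{1}{\left(-1170 - 415\right) 460184} = \frac{1}{-1170 - 415} \cdot \frac{1}{460184} = \frac{1}{-1585} \cdot \frac{1}{460184} = \left(- \frac{1}{1585}\right) \frac{1}{460184} = - \frac{1}{729391640}$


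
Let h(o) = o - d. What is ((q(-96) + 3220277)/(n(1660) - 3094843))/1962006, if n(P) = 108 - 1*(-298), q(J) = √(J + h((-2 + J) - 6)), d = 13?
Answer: -3220277/6071303960622 - I*√213/6071303960622 ≈ -5.3041e-7 - 2.4039e-12*I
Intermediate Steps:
h(o) = -13 + o (h(o) = o - 1*13 = o - 13 = -13 + o)
q(J) = √(-21 + 2*J) (q(J) = √(J + (-13 + ((-2 + J) - 6))) = √(J + (-13 + (-8 + J))) = √(J + (-21 + J)) = √(-21 + 2*J))
n(P) = 406 (n(P) = 108 + 298 = 406)
((q(-96) + 3220277)/(n(1660) - 3094843))/1962006 = ((√(-21 + 2*(-96)) + 3220277)/(406 - 3094843))/1962006 = ((√(-21 - 192) + 3220277)/(-3094437))*(1/1962006) = ((√(-213) + 3220277)*(-1/3094437))*(1/1962006) = ((I*√213 + 3220277)*(-1/3094437))*(1/1962006) = ((3220277 + I*√213)*(-1/3094437))*(1/1962006) = (-3220277/3094437 - I*√213/3094437)*(1/1962006) = -3220277/6071303960622 - I*√213/6071303960622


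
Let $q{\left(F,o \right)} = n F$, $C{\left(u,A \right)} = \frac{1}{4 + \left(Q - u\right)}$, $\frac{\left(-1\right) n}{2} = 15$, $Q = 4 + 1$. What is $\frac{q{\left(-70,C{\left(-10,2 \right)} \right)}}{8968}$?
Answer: $\frac{525}{2242} \approx 0.23417$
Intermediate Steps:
$Q = 5$
$n = -30$ ($n = \left(-2\right) 15 = -30$)
$C{\left(u,A \right)} = \frac{1}{9 - u}$ ($C{\left(u,A \right)} = \frac{1}{4 - \left(-5 + u\right)} = \frac{1}{9 - u}$)
$q{\left(F,o \right)} = - 30 F$
$\frac{q{\left(-70,C{\left(-10,2 \right)} \right)}}{8968} = \frac{\left(-30\right) \left(-70\right)}{8968} = 2100 \cdot \frac{1}{8968} = \frac{525}{2242}$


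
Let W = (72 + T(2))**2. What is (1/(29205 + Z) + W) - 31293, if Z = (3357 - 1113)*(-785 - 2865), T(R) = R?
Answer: -210702734716/8161395 ≈ -25817.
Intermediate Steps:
W = 5476 (W = (72 + 2)**2 = 74**2 = 5476)
Z = -8190600 (Z = 2244*(-3650) = -8190600)
(1/(29205 + Z) + W) - 31293 = (1/(29205 - 8190600) + 5476) - 31293 = (1/(-8161395) + 5476) - 31293 = (-1/8161395 + 5476) - 31293 = 44691799019/8161395 - 31293 = -210702734716/8161395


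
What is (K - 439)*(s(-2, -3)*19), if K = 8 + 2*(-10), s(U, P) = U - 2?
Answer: 34276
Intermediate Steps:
s(U, P) = -2 + U
K = -12 (K = 8 - 20 = -12)
(K - 439)*(s(-2, -3)*19) = (-12 - 439)*((-2 - 2)*19) = -(-1804)*19 = -451*(-76) = 34276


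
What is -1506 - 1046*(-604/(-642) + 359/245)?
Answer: -316372904/78645 ≈ -4022.8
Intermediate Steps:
-1506 - 1046*(-604/(-642) + 359/245) = -1506 - 1046*(-604*(-1/642) + 359*(1/245)) = -1506 - 1046*(302/321 + 359/245) = -1506 - 1046*189229/78645 = -1506 - 197933534/78645 = -316372904/78645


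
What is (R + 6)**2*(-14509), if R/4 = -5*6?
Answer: -188558964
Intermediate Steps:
R = -120 (R = 4*(-5*6) = 4*(-30) = -120)
(R + 6)**2*(-14509) = (-120 + 6)**2*(-14509) = (-114)**2*(-14509) = 12996*(-14509) = -188558964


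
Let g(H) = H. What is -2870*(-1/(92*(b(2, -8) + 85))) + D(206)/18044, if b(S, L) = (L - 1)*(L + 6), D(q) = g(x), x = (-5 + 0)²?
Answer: 13005795/42746236 ≈ 0.30426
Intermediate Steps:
x = 25 (x = (-5)² = 25)
D(q) = 25
b(S, L) = (-1 + L)*(6 + L)
-2870*(-1/(92*(b(2, -8) + 85))) + D(206)/18044 = -2870*(-1/(92*((-6 + (-8)² + 5*(-8)) + 85))) + 25/18044 = -2870*(-1/(92*((-6 + 64 - 40) + 85))) + 25*(1/18044) = -2870*(-1/(92*(18 + 85))) + 25/18044 = -2870/(103*(-92)) + 25/18044 = -2870/(-9476) + 25/18044 = -2870*(-1/9476) + 25/18044 = 1435/4738 + 25/18044 = 13005795/42746236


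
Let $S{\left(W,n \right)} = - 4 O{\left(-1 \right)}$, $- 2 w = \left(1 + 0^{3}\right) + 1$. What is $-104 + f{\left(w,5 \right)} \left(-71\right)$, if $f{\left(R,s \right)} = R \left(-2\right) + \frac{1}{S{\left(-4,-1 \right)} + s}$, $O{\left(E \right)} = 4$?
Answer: $- \frac{2635}{11} \approx -239.55$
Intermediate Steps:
$w = -1$ ($w = - \frac{\left(1 + 0^{3}\right) + 1}{2} = - \frac{\left(1 + 0\right) + 1}{2} = - \frac{1 + 1}{2} = \left(- \frac{1}{2}\right) 2 = -1$)
$S{\left(W,n \right)} = -16$ ($S{\left(W,n \right)} = \left(-4\right) 4 = -16$)
$f{\left(R,s \right)} = \frac{1}{-16 + s} - 2 R$ ($f{\left(R,s \right)} = R \left(-2\right) + \frac{1}{-16 + s} = - 2 R + \frac{1}{-16 + s} = \frac{1}{-16 + s} - 2 R$)
$-104 + f{\left(w,5 \right)} \left(-71\right) = -104 + \frac{1 + 32 \left(-1\right) - \left(-2\right) 5}{-16 + 5} \left(-71\right) = -104 + \frac{1 - 32 + 10}{-11} \left(-71\right) = -104 + \left(- \frac{1}{11}\right) \left(-21\right) \left(-71\right) = -104 + \frac{21}{11} \left(-71\right) = -104 - \frac{1491}{11} = - \frac{2635}{11}$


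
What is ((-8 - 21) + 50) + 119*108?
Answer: 12873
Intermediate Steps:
((-8 - 21) + 50) + 119*108 = (-29 + 50) + 12852 = 21 + 12852 = 12873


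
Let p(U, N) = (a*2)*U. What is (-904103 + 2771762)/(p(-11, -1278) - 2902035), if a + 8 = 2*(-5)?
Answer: -622553/967213 ≈ -0.64366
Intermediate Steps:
a = -18 (a = -8 + 2*(-5) = -8 - 10 = -18)
p(U, N) = -36*U (p(U, N) = (-18*2)*U = -36*U)
(-904103 + 2771762)/(p(-11, -1278) - 2902035) = (-904103 + 2771762)/(-36*(-11) - 2902035) = 1867659/(396 - 2902035) = 1867659/(-2901639) = 1867659*(-1/2901639) = -622553/967213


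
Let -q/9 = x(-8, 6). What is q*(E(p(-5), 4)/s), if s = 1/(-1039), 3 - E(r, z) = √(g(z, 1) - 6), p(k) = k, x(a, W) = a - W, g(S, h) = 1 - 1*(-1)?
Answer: -392742 + 261828*I ≈ -3.9274e+5 + 2.6183e+5*I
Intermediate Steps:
g(S, h) = 2 (g(S, h) = 1 + 1 = 2)
q = 126 (q = -9*(-8 - 1*6) = -9*(-8 - 6) = -9*(-14) = 126)
E(r, z) = 3 - 2*I (E(r, z) = 3 - √(2 - 6) = 3 - √(-4) = 3 - 2*I)
s = -1/1039 ≈ -0.00096246
q*(E(p(-5), 4)/s) = 126*((3 - 2*I)/(-1/1039)) = 126*((3 - 2*I)*(-1039)) = 126*(-3117 + 2078*I) = -392742 + 261828*I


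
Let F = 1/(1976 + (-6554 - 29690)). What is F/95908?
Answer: -1/3286575344 ≈ -3.0427e-10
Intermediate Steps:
F = -1/34268 (F = 1/(1976 - 36244) = 1/(-34268) = -1/34268 ≈ -2.9182e-5)
F/95908 = -1/34268/95908 = -1/34268*1/95908 = -1/3286575344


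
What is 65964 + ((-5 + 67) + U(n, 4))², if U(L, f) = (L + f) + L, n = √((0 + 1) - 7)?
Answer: 70296 + 264*I*√6 ≈ 70296.0 + 646.67*I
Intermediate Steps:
n = I*√6 (n = √(1 - 7) = √(-6) = I*√6 ≈ 2.4495*I)
U(L, f) = f + 2*L
65964 + ((-5 + 67) + U(n, 4))² = 65964 + ((-5 + 67) + (4 + 2*(I*√6)))² = 65964 + (62 + (4 + 2*I*√6))² = 65964 + (66 + 2*I*√6)²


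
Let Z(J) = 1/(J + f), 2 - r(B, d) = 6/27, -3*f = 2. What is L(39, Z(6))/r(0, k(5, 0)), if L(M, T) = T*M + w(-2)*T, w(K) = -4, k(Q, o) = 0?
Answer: 945/256 ≈ 3.6914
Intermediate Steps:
f = -⅔ (f = -⅓*2 = -⅔ ≈ -0.66667)
r(B, d) = 16/9 (r(B, d) = 2 - 6/27 = 2 - 1*2/9 = 2 - 2/9 = 16/9)
Z(J) = 1/(-⅔ + J) (Z(J) = 1/(J - ⅔) = 1/(-⅔ + J))
L(M, T) = -4*T + M*T (L(M, T) = T*M - 4*T = M*T - 4*T = -4*T + M*T)
L(39, Z(6))/r(0, k(5, 0)) = ((3/(-2 + 3*6))*(-4 + 39))/(16/9) = ((3/(-2 + 18))*35)*(9/16) = ((3/16)*35)*(9/16) = (105/16)*(9/16) = 945/256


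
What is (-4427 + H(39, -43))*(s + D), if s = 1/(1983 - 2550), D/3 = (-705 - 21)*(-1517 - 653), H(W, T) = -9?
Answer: -11887545862684/567 ≈ -2.0966e+10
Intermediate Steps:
D = 4726260 (D = 3*((-705 - 21)*(-1517 - 653)) = 3*(-726*(-2170)) = 3*1575420 = 4726260)
s = -1/567 (s = 1/(-567) = -1/567 ≈ -0.0017637)
(-4427 + H(39, -43))*(s + D) = (-4427 - 9)*(-1/567 + 4726260) = -4436*2679789419/567 = -11887545862684/567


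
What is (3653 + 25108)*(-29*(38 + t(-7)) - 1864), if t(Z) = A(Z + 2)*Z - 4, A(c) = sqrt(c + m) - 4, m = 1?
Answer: -105322782 + 11676966*I ≈ -1.0532e+8 + 1.1677e+7*I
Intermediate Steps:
A(c) = -4 + sqrt(1 + c) (A(c) = sqrt(c + 1) - 4 = sqrt(1 + c) - 4 = -4 + sqrt(1 + c))
t(Z) = -4 + Z*(-4 + sqrt(3 + Z)) (t(Z) = (-4 + sqrt(1 + (Z + 2)))*Z - 4 = (-4 + sqrt(1 + (2 + Z)))*Z - 4 = (-4 + sqrt(3 + Z))*Z - 4 = Z*(-4 + sqrt(3 + Z)) - 4 = -4 + Z*(-4 + sqrt(3 + Z)))
(3653 + 25108)*(-29*(38 + t(-7)) - 1864) = (3653 + 25108)*(-29*(38 + (-4 - 7*(-4 + sqrt(3 - 7)))) - 1864) = 28761*(-29*(38 + (-4 - 7*(-4 + sqrt(-4)))) - 1864) = 28761*(-29*(38 + (-4 - 7*(-4 + 2*I))) - 1864) = 28761*(-29*(38 + (-4 + (28 - 14*I))) - 1864) = 28761*(-29*(38 + (24 - 14*I)) - 1864) = 28761*(-29*(62 - 14*I) - 1864) = 28761*((-1798 + 406*I) - 1864) = 28761*(-3662 + 406*I) = -105322782 + 11676966*I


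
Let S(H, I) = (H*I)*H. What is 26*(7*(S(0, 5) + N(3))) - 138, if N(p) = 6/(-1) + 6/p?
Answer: -866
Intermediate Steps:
S(H, I) = I*H**2
N(p) = -6 + 6/p (N(p) = 6*(-1) + 6/p = -6 + 6/p)
26*(7*(S(0, 5) + N(3))) - 138 = 26*(7*(5*0**2 + (-6 + 6/3))) - 138 = 26*(7*(5*0 + (-6 + 6*(1/3)))) - 138 = 26*(7*(0 + (-6 + 2))) - 138 = 26*(7*(0 - 4)) - 138 = 26*(7*(-4)) - 138 = 26*(-28) - 138 = -728 - 138 = -866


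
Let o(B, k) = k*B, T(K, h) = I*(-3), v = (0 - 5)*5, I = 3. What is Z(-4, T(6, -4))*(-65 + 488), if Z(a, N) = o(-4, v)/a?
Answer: -10575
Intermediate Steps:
v = -25 (v = -5*5 = -25)
T(K, h) = -9 (T(K, h) = 3*(-3) = -9)
o(B, k) = B*k
Z(a, N) = 100/a (Z(a, N) = (-4*(-25))/a = 100/a)
Z(-4, T(6, -4))*(-65 + 488) = (100/(-4))*(-65 + 488) = (100*(-¼))*423 = -25*423 = -10575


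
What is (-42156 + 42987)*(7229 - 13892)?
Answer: -5536953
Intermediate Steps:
(-42156 + 42987)*(7229 - 13892) = 831*(-6663) = -5536953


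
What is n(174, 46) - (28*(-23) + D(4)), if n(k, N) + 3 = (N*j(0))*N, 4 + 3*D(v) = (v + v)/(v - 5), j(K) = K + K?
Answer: 645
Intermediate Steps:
j(K) = 2*K
D(v) = -4/3 + 2*v/(3*(-5 + v)) (D(v) = -4/3 + ((v + v)/(v - 5))/3 = -4/3 + ((2*v)/(-5 + v))/3 = -4/3 + (2*v/(-5 + v))/3 = -4/3 + 2*v/(3*(-5 + v)))
n(k, N) = -3 (n(k, N) = -3 + (N*(2*0))*N = -3 + (N*0)*N = -3 + 0*N = -3 + 0 = -3)
n(174, 46) - (28*(-23) + D(4)) = -3 - (28*(-23) + 2*(10 - 1*4)/(3*(-5 + 4))) = -3 - (-644 + (2/3)*(10 - 4)/(-1)) = -3 - (-644 + (2/3)*(-1)*6) = -3 - (-644 - 4) = -3 - 1*(-648) = -3 + 648 = 645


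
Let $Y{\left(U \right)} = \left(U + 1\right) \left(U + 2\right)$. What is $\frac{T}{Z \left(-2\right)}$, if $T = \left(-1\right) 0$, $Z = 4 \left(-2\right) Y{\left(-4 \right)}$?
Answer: $0$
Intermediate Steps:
$Y{\left(U \right)} = \left(1 + U\right) \left(2 + U\right)$
$Z = -48$ ($Z = 4 \left(-2\right) \left(2 + \left(-4\right)^{2} + 3 \left(-4\right)\right) = - 8 \left(2 + 16 - 12\right) = \left(-8\right) 6 = -48$)
$T = 0$
$\frac{T}{Z \left(-2\right)} = \frac{0}{\left(-48\right) \left(-2\right)} = \frac{0}{96} = 0 \cdot \frac{1}{96} = 0$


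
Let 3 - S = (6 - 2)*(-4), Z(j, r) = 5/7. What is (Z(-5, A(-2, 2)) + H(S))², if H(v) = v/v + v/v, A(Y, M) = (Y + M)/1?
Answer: 361/49 ≈ 7.3673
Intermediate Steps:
A(Y, M) = M + Y (A(Y, M) = (M + Y)*1 = M + Y)
Z(j, r) = 5/7 (Z(j, r) = 5*(⅐) = 5/7)
S = 19 (S = 3 - (6 - 2)*(-4) = 3 - 4*(-4) = 3 - 1*(-16) = 3 + 16 = 19)
H(v) = 2 (H(v) = 1 + 1 = 2)
(Z(-5, A(-2, 2)) + H(S))² = (5/7 + 2)² = (19/7)² = 361/49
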